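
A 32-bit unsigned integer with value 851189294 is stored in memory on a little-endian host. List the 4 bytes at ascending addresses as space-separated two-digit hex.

2E 1E BC 32

851189294 in hexadecimal, padded to 32 bits, is 0x32BC1E2E.
Split into bytes (most-significant first): 32 BC 1E 2E.
Little-endian: lowest address holds the least-significant byte.
So at ascending addresses the bytes are 2E 1E BC 32.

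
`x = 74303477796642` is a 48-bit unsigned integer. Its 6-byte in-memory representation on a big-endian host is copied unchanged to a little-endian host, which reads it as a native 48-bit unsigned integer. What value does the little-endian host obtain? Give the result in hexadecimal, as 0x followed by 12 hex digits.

74303477796642 in 48-bit hexadecimal is 0x439420664F22.
Stored big-endian, the bytes at ascending addresses are 43 94 20 66 4F 22.
Read back as little-endian, the first byte is least significant, giving 0x224F66209443.

0x224F66209443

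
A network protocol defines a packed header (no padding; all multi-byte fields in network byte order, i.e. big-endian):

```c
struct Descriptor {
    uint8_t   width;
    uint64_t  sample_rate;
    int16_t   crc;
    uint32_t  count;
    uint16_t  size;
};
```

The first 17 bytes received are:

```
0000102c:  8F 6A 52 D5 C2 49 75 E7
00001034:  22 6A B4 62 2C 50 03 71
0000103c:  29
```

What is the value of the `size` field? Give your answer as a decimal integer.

28969

`size` follows `width` (1 B), `sample_rate` (8 B), `crc` (2 B), `count` (4 B), so it starts at offset 1 + 8 + 2 + 4 = 15 and occupies 2 bytes.
Bytes at offsets 15..16: 71 29.
Big-endian stores the most-significant byte at the lowest address.
The bytes are already most-significant first: 0x7129.
0x7129 = 28969.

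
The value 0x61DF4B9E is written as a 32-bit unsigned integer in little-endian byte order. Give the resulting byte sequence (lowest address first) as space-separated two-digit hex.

Split into bytes (most-significant first): 61 DF 4B 9E.
Little-endian stores the least-significant byte at the lowest address.
So at ascending addresses the bytes are 9E 4B DF 61.

9E 4B DF 61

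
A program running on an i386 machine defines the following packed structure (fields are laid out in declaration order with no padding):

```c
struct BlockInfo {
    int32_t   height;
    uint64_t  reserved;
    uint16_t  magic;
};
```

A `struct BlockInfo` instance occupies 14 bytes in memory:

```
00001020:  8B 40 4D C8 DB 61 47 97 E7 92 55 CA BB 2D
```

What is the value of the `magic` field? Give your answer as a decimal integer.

11707

`magic` follows `height` (4 B), `reserved` (8 B), so it starts at offset 4 + 8 = 12 and occupies 2 bytes.
Bytes at offsets 12..13: BB 2D.
Little-endian stores the least-significant byte at the lowest address.
Reassemble most-significant byte first: 2D BB → 0x2DBB.
0x2DBB = 11707.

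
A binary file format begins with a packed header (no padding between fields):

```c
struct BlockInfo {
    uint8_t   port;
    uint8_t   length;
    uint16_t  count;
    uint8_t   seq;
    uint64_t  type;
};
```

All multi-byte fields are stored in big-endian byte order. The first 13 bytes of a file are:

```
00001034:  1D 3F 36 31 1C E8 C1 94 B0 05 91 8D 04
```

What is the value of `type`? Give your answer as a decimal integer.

16771849971033017604

`type` follows `port` (1 B), `length` (1 B), `count` (2 B), `seq` (1 B), so it starts at offset 1 + 1 + 2 + 1 = 5 and occupies 8 bytes.
Bytes at offsets 5..12: E8 C1 94 B0 05 91 8D 04.
Big-endian stores the most-significant byte at the lowest address.
The bytes are already most-significant first: 0xE8C194B005918D04.
0xE8C194B005918D04 = 16771849971033017604.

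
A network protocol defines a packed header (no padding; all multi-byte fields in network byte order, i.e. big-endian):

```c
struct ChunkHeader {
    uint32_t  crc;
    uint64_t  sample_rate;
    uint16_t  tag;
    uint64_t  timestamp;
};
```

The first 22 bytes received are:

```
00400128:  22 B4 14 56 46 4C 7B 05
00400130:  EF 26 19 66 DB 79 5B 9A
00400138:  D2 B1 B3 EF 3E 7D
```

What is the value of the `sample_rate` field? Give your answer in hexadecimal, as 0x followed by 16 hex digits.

0x464C7B05EF261966

`sample_rate` follows `crc` (4 bytes), so it starts at byte offset 4 and occupies 8 bytes.
Bytes at offsets 4..11: 46 4C 7B 05 EF 26 19 66.
Big-endian stores the most-significant byte at the lowest address.
The bytes are already most-significant first: 0x464C7B05EF261966.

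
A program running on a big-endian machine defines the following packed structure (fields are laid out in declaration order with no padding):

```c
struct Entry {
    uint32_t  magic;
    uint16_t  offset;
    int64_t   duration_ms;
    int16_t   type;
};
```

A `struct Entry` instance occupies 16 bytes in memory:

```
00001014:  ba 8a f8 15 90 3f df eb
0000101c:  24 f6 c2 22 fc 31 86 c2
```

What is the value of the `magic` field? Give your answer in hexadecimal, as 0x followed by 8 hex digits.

0xBA8AF815

`magic` is the first field, at byte offset 0, occupying 4 bytes.
Bytes at offsets 0..3: BA 8A F8 15.
Big-endian stores the most-significant byte at the lowest address.
The bytes are already most-significant first: 0xBA8AF815.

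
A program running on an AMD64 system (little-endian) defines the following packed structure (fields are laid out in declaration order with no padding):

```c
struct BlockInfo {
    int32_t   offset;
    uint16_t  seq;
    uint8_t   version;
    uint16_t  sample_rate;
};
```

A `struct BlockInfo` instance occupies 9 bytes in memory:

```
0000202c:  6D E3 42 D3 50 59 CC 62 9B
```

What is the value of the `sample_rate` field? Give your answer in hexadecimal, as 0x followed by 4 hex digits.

0x9B62

`sample_rate` follows `offset` (4 B), `seq` (2 B), `version` (1 B), so it starts at offset 4 + 2 + 1 = 7 and occupies 2 bytes.
Bytes at offsets 7..8: 62 9B.
In little-endian order the low byte comes first in memory.
Reassemble most-significant byte first: 9B 62 → 0x9B62.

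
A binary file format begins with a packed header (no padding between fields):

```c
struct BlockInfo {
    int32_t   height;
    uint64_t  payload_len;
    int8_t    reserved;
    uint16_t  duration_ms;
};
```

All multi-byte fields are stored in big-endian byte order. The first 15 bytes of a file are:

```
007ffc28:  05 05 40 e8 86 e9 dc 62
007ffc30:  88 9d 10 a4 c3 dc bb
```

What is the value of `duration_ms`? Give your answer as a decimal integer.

56507

`duration_ms` follows `height` (4 B), `payload_len` (8 B), `reserved` (1 B), so it starts at offset 4 + 8 + 1 = 13 and occupies 2 bytes.
Bytes at offsets 13..14: DC BB.
In big-endian order the high byte comes first in memory.
The bytes are already most-significant first: 0xDCBB.
0xDCBB = 56507.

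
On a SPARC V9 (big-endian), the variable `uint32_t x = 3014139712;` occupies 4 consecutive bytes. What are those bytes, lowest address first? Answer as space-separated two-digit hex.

3014139712 in hexadecimal, padded to 32 bits, is 0xB3A81F40.
Split into bytes (most-significant first): B3 A8 1F 40.
Big-endian: lowest address holds the most-significant byte.
So the memory order matches the most-significant-first order: B3 A8 1F 40.

B3 A8 1F 40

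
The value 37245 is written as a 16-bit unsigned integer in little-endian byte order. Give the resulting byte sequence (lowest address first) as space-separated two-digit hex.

37245 in hexadecimal, padded to 16 bits, is 0x917D.
Split into bytes (most-significant first): 91 7D.
Little-endian stores the least-significant byte at the lowest address.
So at ascending addresses the bytes are 7D 91.

7D 91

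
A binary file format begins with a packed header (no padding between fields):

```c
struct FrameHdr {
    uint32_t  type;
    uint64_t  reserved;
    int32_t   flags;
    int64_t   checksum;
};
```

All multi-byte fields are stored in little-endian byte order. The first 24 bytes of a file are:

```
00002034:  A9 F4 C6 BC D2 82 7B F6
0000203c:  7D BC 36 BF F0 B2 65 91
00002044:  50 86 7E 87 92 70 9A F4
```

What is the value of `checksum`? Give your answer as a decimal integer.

-821220207400942000

`checksum` follows `type` (4 B), `reserved` (8 B), `flags` (4 B), so it starts at offset 4 + 8 + 4 = 16 and occupies 8 bytes.
Bytes at offsets 16..23: 50 86 7E 87 92 70 9A F4.
Little-endian: lowest address holds the least-significant byte.
Reassemble most-significant byte first: F4 9A 70 92 87 7E 86 50 → 0xF49A7092877E8650.
Top bit is set, so as a signed 64-bit value this is 0xF49A7092877E8650 − 2^64 = -821220207400942000.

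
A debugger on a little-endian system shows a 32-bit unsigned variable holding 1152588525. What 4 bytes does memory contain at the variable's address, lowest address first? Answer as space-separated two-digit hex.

ED 1A B3 44

1152588525 in hexadecimal, padded to 32 bits, is 0x44B31AED.
Split into bytes (most-significant first): 44 B3 1A ED.
In little-endian order the low byte comes first in memory.
So at ascending addresses the bytes are ED 1A B3 44.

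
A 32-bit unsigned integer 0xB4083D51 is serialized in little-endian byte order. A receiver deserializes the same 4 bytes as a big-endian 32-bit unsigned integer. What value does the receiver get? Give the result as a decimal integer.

Stored little-endian, the bytes at ascending addresses are 51 3D 08 B4.
Read back as big-endian, the last byte is least significant, giving 0x513D08B4.
0x513D08B4 = 1362954420.

1362954420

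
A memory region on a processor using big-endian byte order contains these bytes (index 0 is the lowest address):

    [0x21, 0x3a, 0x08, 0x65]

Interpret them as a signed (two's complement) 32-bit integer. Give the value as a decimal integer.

557451365

In big-endian order the high byte comes first in memory.
The bytes are already most-significant first: 0x213A0865.
0x213A0865 = 557451365.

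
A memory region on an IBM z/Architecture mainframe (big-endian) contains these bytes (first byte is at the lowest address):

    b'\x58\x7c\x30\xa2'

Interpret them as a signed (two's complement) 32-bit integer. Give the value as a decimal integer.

1484533922

Big-endian: lowest address holds the most-significant byte.
The bytes are already most-significant first: 0x587C30A2.
0x587C30A2 = 1484533922.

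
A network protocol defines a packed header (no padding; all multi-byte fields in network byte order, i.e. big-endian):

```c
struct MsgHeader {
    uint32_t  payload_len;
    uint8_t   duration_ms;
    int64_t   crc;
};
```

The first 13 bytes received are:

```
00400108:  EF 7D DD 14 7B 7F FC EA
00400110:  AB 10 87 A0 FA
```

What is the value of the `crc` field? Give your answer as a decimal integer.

9222504157385564410

`crc` follows `payload_len` (4 B), `duration_ms` (1 B), so it starts at offset 4 + 1 = 5 and occupies 8 bytes.
Bytes at offsets 5..12: 7F FC EA AB 10 87 A0 FA.
Big-endian stores the most-significant byte at the lowest address.
The bytes are already most-significant first: 0x7FFCEAAB1087A0FA.
0x7FFCEAAB1087A0FA = 9222504157385564410.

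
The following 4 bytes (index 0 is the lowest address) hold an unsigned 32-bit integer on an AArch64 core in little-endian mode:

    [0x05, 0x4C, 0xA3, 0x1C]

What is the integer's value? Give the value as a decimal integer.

Little-endian stores the least-significant byte at the lowest address.
Reassemble most-significant byte first: 1C A3 4C 05 → 0x1CA34C05.
0x1CA34C05 = 480463877.

480463877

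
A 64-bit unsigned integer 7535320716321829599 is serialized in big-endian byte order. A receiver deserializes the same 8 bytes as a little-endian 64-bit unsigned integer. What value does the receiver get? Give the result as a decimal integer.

16082918891190653544

7535320716321829599 in 64-bit hexadecimal is 0x6892D644850132DF.
Stored big-endian, the bytes at ascending addresses are 68 92 D6 44 85 01 32 DF.
Read back as little-endian, the first byte is least significant, giving 0xDF32018544D69268.
0xDF32018544D69268 = 16082918891190653544.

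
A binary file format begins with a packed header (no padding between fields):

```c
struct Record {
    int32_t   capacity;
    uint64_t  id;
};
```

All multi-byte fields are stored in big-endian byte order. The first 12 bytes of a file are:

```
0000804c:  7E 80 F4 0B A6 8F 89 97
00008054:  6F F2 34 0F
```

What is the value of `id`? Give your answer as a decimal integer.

12001962815476872207

`id` follows `capacity` (4 bytes), so it starts at byte offset 4 and occupies 8 bytes.
Bytes at offsets 4..11: A6 8F 89 97 6F F2 34 0F.
Big-endian: lowest address holds the most-significant byte.
The bytes are already most-significant first: 0xA68F89976FF2340F.
0xA68F89976FF2340F = 12001962815476872207.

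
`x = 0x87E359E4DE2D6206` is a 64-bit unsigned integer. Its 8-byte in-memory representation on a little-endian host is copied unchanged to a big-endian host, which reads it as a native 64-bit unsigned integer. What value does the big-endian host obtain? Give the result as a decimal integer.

459980547282297735

Stored little-endian, the bytes at ascending addresses are 06 62 2D DE E4 59 E3 87.
Read back as big-endian, the last byte is least significant, giving 0x06622DDEE459E387.
0x06622DDEE459E387 = 459980547282297735.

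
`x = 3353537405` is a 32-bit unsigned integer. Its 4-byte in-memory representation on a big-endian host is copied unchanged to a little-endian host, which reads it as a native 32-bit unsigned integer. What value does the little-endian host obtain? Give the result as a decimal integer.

3353537405 in 32-bit hexadecimal is 0xC7E2EB7D.
Stored big-endian, the bytes at ascending addresses are C7 E2 EB 7D.
Read back as little-endian, the first byte is least significant, giving 0x7DEBE2C7.
0x7DEBE2C7 = 2112611015.

2112611015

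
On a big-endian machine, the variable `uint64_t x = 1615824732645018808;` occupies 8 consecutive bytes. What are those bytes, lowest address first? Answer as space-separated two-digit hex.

1615824732645018808 in hexadecimal, padded to 64 bits, is 0x166C90088898CCB8.
Split into bytes (most-significant first): 16 6C 90 08 88 98 CC B8.
Big-endian: lowest address holds the most-significant byte.
So the memory order matches the most-significant-first order: 16 6C 90 08 88 98 CC B8.

16 6C 90 08 88 98 CC B8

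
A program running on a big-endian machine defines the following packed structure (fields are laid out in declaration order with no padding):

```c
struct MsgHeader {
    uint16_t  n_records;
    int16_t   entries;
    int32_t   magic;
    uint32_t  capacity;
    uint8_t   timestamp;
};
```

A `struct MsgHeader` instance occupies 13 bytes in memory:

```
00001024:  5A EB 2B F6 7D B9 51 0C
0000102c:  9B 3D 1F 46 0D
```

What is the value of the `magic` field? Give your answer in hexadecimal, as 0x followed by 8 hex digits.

`magic` follows `n_records` (2 B), `entries` (2 B), so it starts at offset 2 + 2 = 4 and occupies 4 bytes.
Bytes at offsets 4..7: 7D B9 51 0C.
In big-endian order the high byte comes first in memory.
The bytes are already most-significant first: 0x7DB9510C.

0x7DB9510C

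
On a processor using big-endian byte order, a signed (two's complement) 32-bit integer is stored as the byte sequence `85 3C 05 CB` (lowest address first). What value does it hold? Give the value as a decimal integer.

Big-endian stores the most-significant byte at the lowest address.
The bytes are already most-significant first: 0x853C05CB.
Top bit is set, so as a signed 32-bit value this is 0x853C05CB − 2^32 = -2059663925.

-2059663925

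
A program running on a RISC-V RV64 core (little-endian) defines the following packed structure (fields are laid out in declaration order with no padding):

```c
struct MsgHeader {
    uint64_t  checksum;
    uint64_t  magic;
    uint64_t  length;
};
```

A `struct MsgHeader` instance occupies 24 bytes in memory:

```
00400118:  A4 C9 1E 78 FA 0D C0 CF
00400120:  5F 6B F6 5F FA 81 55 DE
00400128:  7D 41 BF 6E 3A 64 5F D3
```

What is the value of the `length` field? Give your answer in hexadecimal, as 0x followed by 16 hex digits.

`length` follows `checksum` (8 B), `magic` (8 B), so it starts at offset 8 + 8 = 16 and occupies 8 bytes.
Bytes at offsets 16..23: 7D 41 BF 6E 3A 64 5F D3.
In little-endian order the low byte comes first in memory.
Reassemble most-significant byte first: D3 5F 64 3A 6E BF 41 7D → 0xD35F643A6EBF417D.

0xD35F643A6EBF417D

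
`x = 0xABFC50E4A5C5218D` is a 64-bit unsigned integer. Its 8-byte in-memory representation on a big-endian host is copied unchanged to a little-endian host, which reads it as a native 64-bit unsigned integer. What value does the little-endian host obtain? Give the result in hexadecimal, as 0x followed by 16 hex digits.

Stored big-endian, the bytes at ascending addresses are AB FC 50 E4 A5 C5 21 8D.
Read back as little-endian, the first byte is least significant, giving 0x8D21C5A5E450FCAB.

0x8D21C5A5E450FCAB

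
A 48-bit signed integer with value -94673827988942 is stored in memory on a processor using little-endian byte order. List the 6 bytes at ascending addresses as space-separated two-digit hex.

Two's complement of -94673827988942 in 48 bits: 94673827988942 = 0x561AF7E305CE; invert → 0xA9E5081CFA31; add 1 → 0xA9E5081CFA32.
Split into bytes (most-significant first): A9 E5 08 1C FA 32.
Little-endian stores the least-significant byte at the lowest address.
So at ascending addresses the bytes are 32 FA 1C 08 E5 A9.

32 FA 1C 08 E5 A9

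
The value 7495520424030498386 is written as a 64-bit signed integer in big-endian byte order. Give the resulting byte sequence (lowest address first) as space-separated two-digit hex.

68 05 70 1C D9 05 EE 52

7495520424030498386 in hexadecimal, padded to 64 bits, is 0x6805701CD905EE52.
Split into bytes (most-significant first): 68 05 70 1C D9 05 EE 52.
Big-endian stores the most-significant byte at the lowest address.
So the memory order matches the most-significant-first order: 68 05 70 1C D9 05 EE 52.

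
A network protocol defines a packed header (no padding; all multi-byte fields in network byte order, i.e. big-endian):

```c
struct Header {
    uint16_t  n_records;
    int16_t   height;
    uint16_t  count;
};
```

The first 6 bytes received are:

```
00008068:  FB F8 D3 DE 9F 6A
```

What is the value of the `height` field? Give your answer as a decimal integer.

`height` follows `n_records` (2 bytes), so it starts at byte offset 2 and occupies 2 bytes.
Bytes at offsets 2..3: D3 DE.
Big-endian: lowest address holds the most-significant byte.
The bytes are already most-significant first: 0xD3DE.
Top bit is set, so as a signed 16-bit value this is 0xD3DE − 2^16 = -11298.

-11298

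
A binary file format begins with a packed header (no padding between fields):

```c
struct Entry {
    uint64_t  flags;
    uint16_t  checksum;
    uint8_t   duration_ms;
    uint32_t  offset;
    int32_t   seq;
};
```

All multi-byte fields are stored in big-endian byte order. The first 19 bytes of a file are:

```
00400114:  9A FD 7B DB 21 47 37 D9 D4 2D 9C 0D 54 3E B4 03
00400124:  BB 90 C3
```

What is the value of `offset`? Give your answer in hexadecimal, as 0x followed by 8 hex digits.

`offset` follows `flags` (8 B), `checksum` (2 B), `duration_ms` (1 B), so it starts at offset 8 + 2 + 1 = 11 and occupies 4 bytes.
Bytes at offsets 11..14: 0D 54 3E B4.
In big-endian order the high byte comes first in memory.
The bytes are already most-significant first: 0x0D543EB4.

0x0D543EB4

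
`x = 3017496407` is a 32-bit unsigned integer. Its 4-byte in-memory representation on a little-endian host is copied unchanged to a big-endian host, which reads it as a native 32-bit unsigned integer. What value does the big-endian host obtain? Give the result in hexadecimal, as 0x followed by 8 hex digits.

3017496407 in 32-bit hexadecimal is 0xB3DB5757.
Stored little-endian, the bytes at ascending addresses are 57 57 DB B3.
Read back as big-endian, the last byte is least significant, giving 0x5757DBB3.

0x5757DBB3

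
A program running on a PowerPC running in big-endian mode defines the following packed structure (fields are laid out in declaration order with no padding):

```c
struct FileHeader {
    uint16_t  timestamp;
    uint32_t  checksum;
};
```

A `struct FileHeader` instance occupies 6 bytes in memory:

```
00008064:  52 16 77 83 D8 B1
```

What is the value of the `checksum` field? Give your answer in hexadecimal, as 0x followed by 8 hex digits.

`checksum` follows `timestamp` (2 bytes), so it starts at byte offset 2 and occupies 4 bytes.
Bytes at offsets 2..5: 77 83 D8 B1.
Big-endian: lowest address holds the most-significant byte.
The bytes are already most-significant first: 0x7783D8B1.

0x7783D8B1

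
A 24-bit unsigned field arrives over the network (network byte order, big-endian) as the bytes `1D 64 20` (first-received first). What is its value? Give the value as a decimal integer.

Big-endian stores the most-significant byte at the lowest address.
The bytes are already most-significant first: 0x1D6420.
0x1D6420 = 1926176.

1926176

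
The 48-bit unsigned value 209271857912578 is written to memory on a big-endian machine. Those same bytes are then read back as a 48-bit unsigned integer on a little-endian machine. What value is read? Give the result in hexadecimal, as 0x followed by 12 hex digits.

0x029BC0E654BE

209271857912578 in 48-bit hexadecimal is 0xBE54E6C09B02.
Stored big-endian, the bytes at ascending addresses are BE 54 E6 C0 9B 02.
Read back as little-endian, the first byte is least significant, giving 0x029BC0E654BE.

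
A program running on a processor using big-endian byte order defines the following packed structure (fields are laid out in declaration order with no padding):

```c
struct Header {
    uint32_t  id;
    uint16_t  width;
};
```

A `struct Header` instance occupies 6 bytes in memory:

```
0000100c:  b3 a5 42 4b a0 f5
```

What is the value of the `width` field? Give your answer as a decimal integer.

`width` follows `id` (4 bytes), so it starts at byte offset 4 and occupies 2 bytes.
Bytes at offsets 4..5: A0 F5.
In big-endian order the high byte comes first in memory.
The bytes are already most-significant first: 0xA0F5.
0xA0F5 = 41205.

41205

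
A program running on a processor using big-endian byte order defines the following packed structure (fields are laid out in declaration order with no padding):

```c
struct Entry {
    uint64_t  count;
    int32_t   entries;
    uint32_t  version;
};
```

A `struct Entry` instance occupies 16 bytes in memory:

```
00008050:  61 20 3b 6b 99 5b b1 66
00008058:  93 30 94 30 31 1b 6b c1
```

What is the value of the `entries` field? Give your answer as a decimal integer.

-1825532880

`entries` follows `count` (8 bytes), so it starts at byte offset 8 and occupies 4 bytes.
Bytes at offsets 8..11: 93 30 94 30.
Big-endian: lowest address holds the most-significant byte.
The bytes are already most-significant first: 0x93309430.
Top bit is set, so as a signed 32-bit value this is 0x93309430 − 2^32 = -1825532880.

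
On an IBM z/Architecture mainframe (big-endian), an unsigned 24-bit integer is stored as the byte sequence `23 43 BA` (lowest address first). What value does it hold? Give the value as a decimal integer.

2311098

In big-endian order the high byte comes first in memory.
The bytes are already most-significant first: 0x2343BA.
0x2343BA = 2311098.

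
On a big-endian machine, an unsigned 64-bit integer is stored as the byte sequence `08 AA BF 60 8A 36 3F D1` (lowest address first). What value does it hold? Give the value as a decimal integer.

624521919700811729

In big-endian order the high byte comes first in memory.
The bytes are already most-significant first: 0x08AABF608A363FD1.
0x08AABF608A363FD1 = 624521919700811729.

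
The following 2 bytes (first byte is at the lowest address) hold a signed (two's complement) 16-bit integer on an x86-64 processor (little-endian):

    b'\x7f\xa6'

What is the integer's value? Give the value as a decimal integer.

Little-endian: lowest address holds the least-significant byte.
Reassemble most-significant byte first: A6 7F → 0xA67F.
Top bit is set, so as a signed 16-bit value this is 0xA67F − 2^16 = -22913.

-22913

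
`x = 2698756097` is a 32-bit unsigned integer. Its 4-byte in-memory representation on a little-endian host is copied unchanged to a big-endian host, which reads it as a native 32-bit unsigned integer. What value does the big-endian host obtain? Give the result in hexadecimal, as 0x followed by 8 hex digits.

0x01C0DBA0

2698756097 in 32-bit hexadecimal is 0xA0DBC001.
Stored little-endian, the bytes at ascending addresses are 01 C0 DB A0.
Read back as big-endian, the last byte is least significant, giving 0x01C0DBA0.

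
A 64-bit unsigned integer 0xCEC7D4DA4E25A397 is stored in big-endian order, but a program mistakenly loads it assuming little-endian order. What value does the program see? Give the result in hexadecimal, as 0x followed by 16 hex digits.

Stored big-endian, the bytes at ascending addresses are CE C7 D4 DA 4E 25 A3 97.
Read back as little-endian, the first byte is least significant, giving 0x97A3254EDAD4C7CE.

0x97A3254EDAD4C7CE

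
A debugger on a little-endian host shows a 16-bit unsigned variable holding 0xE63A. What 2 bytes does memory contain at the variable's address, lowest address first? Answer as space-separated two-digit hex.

Split into bytes (most-significant first): E6 3A.
Little-endian: lowest address holds the least-significant byte.
So at ascending addresses the bytes are 3A E6.

3A E6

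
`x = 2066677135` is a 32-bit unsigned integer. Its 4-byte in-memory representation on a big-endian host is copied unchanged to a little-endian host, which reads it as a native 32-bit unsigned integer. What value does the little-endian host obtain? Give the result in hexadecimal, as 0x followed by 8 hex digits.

0x8FFD2E7B

2066677135 in 32-bit hexadecimal is 0x7B2EFD8F.
Stored big-endian, the bytes at ascending addresses are 7B 2E FD 8F.
Read back as little-endian, the first byte is least significant, giving 0x8FFD2E7B.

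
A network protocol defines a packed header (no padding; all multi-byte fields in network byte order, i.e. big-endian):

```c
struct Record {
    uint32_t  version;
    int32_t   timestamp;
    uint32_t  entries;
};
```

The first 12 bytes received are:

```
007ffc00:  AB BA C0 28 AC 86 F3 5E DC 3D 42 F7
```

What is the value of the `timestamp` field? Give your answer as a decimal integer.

`timestamp` follows `version` (4 bytes), so it starts at byte offset 4 and occupies 4 bytes.
Bytes at offsets 4..7: AC 86 F3 5E.
In big-endian order the high byte comes first in memory.
The bytes are already most-significant first: 0xAC86F35E.
Top bit is set, so as a signed 32-bit value this is 0xAC86F35E − 2^32 = -1400442018.

-1400442018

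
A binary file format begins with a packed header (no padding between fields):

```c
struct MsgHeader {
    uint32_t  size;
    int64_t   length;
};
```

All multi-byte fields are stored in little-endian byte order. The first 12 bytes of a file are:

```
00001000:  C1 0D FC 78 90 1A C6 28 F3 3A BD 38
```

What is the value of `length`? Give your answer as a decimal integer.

4088488852757813904

`length` follows `size` (4 bytes), so it starts at byte offset 4 and occupies 8 bytes.
Bytes at offsets 4..11: 90 1A C6 28 F3 3A BD 38.
Little-endian stores the least-significant byte at the lowest address.
Reassemble most-significant byte first: 38 BD 3A F3 28 C6 1A 90 → 0x38BD3AF328C61A90.
0x38BD3AF328C61A90 = 4088488852757813904.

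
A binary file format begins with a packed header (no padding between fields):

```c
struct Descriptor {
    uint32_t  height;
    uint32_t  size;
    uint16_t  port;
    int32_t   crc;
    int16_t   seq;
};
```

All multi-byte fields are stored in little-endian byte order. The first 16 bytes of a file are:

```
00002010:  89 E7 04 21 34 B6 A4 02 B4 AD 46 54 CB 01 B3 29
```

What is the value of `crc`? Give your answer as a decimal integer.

30102598

`crc` follows `height` (4 B), `size` (4 B), `port` (2 B), so it starts at offset 4 + 4 + 2 = 10 and occupies 4 bytes.
Bytes at offsets 10..13: 46 54 CB 01.
In little-endian order the low byte comes first in memory.
Reassemble most-significant byte first: 01 CB 54 46 → 0x01CB5446.
0x01CB5446 = 30102598.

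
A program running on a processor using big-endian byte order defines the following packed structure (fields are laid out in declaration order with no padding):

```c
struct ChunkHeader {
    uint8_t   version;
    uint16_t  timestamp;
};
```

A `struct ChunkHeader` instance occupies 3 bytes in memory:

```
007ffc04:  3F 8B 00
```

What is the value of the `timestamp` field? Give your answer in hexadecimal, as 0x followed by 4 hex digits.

`timestamp` follows `version` (1 byte), so it starts at byte offset 1 and occupies 2 bytes.
Bytes at offsets 1..2: 8B 00.
In big-endian order the high byte comes first in memory.
The bytes are already most-significant first: 0x8B00.

0x8B00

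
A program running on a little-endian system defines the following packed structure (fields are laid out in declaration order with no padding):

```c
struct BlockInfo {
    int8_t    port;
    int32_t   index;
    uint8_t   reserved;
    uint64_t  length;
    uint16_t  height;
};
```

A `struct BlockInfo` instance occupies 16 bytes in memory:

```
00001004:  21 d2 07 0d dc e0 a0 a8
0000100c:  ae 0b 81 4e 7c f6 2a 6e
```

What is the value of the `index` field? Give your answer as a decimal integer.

-603125806

`index` follows `port` (1 byte), so it starts at byte offset 1 and occupies 4 bytes.
Bytes at offsets 1..4: D2 07 0D DC.
In little-endian order the low byte comes first in memory.
Reassemble most-significant byte first: DC 0D 07 D2 → 0xDC0D07D2.
Top bit is set, so as a signed 32-bit value this is 0xDC0D07D2 − 2^32 = -603125806.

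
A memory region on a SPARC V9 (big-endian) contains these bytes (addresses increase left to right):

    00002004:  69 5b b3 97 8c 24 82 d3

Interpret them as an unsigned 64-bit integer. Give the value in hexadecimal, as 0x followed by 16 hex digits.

0x695BB3978C2482D3

Big-endian stores the most-significant byte at the lowest address.
The bytes are already most-significant first: 0x695BB3978C2482D3.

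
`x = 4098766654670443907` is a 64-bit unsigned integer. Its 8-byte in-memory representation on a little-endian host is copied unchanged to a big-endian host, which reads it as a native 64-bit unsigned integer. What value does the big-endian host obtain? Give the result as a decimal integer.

9445694819394314552

4098766654670443907 in 64-bit hexadecimal is 0x38E1BE8E64D91583.
Stored little-endian, the bytes at ascending addresses are 83 15 D9 64 8E BE E1 38.
Read back as big-endian, the last byte is least significant, giving 0x8315D9648EBEE138.
0x8315D9648EBEE138 = 9445694819394314552.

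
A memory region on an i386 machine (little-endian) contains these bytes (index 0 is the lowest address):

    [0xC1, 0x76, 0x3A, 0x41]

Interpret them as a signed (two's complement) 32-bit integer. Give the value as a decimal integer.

Little-endian: lowest address holds the least-significant byte.
Reassemble most-significant byte first: 41 3A 76 C1 → 0x413A76C1.
0x413A76C1 = 1094350529.

1094350529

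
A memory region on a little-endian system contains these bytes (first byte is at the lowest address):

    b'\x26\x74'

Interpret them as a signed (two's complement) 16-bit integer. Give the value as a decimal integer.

Little-endian stores the least-significant byte at the lowest address.
Reassemble most-significant byte first: 74 26 → 0x7426.
0x7426 = 29734.

29734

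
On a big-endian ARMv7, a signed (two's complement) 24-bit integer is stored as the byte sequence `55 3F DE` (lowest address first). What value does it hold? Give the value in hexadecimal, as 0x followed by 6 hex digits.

0x553FDE

In big-endian order the high byte comes first in memory.
The bytes are already most-significant first: 0x553FDE.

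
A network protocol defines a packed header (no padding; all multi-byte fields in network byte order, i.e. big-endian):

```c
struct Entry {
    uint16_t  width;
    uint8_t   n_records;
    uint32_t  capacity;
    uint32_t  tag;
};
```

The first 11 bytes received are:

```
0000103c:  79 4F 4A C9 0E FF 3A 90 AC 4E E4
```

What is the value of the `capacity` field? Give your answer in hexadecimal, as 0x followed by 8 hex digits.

`capacity` follows `width` (2 B), `n_records` (1 B), so it starts at offset 2 + 1 = 3 and occupies 4 bytes.
Bytes at offsets 3..6: C9 0E FF 3A.
Big-endian stores the most-significant byte at the lowest address.
The bytes are already most-significant first: 0xC90EFF3A.

0xC90EFF3A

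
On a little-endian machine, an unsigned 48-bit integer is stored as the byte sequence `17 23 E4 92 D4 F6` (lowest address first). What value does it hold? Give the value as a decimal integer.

Little-endian: lowest address holds the least-significant byte.
Reassemble most-significant byte first: F6 D4 92 E4 23 17 → 0xF6D492E42317.
0xF6D492E42317 = 271392857924375.

271392857924375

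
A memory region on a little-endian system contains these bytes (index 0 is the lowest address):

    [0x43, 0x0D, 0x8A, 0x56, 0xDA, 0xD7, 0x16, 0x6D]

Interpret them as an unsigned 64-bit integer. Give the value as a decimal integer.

Little-endian stores the least-significant byte at the lowest address.
Reassemble most-significant byte first: 6D 16 D7 DA 56 8A 0D 43 → 0x6D16D7DA568A0D43.
0x6D16D7DA568A0D43 = 7860707532376509763.

7860707532376509763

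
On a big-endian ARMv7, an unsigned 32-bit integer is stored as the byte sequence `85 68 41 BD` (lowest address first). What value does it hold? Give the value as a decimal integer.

2238202301

Big-endian: lowest address holds the most-significant byte.
The bytes are already most-significant first: 0x856841BD.
0x856841BD = 2238202301.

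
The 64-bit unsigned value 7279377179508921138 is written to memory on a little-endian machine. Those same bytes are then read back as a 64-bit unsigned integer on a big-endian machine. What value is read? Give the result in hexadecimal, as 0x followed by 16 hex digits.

7279377179508921138 in 64-bit hexadecimal is 0x65058AFA1AB6D332.
Stored little-endian, the bytes at ascending addresses are 32 D3 B6 1A FA 8A 05 65.
Read back as big-endian, the last byte is least significant, giving 0x32D3B61AFA8A0565.

0x32D3B61AFA8A0565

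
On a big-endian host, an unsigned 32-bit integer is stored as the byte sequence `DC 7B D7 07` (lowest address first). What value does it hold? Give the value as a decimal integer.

In big-endian order the high byte comes first in memory.
The bytes are already most-significant first: 0xDC7BD707.
0xDC7BD707 = 3699103495.

3699103495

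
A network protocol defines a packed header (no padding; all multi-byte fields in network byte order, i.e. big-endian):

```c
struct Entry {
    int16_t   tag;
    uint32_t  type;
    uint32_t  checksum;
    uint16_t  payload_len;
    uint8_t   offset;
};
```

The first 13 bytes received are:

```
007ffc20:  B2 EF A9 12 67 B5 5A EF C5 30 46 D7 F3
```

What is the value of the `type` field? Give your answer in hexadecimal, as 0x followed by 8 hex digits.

`type` follows `tag` (2 bytes), so it starts at byte offset 2 and occupies 4 bytes.
Bytes at offsets 2..5: A9 12 67 B5.
In big-endian order the high byte comes first in memory.
The bytes are already most-significant first: 0xA91267B5.

0xA91267B5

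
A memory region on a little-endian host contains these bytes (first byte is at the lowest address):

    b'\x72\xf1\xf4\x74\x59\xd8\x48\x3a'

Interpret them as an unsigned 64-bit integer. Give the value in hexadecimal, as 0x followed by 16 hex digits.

0x3A48D85974F4F172

Little-endian: lowest address holds the least-significant byte.
Reassemble most-significant byte first: 3A 48 D8 59 74 F4 F1 72 → 0x3A48D85974F4F172.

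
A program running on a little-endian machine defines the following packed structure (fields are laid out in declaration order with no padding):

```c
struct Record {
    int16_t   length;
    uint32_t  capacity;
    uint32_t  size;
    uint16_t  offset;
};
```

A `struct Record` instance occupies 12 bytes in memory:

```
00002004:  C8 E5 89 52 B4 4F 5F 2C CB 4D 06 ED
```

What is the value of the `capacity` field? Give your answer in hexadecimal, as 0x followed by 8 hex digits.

`capacity` follows `length` (2 bytes), so it starts at byte offset 2 and occupies 4 bytes.
Bytes at offsets 2..5: 89 52 B4 4F.
Little-endian stores the least-significant byte at the lowest address.
Reassemble most-significant byte first: 4F B4 52 89 → 0x4FB45289.

0x4FB45289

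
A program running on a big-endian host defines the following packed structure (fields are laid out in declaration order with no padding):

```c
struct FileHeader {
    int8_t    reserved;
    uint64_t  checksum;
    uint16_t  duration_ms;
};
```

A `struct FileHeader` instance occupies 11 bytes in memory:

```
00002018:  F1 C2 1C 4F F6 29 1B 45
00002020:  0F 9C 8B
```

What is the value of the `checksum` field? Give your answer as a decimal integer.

`checksum` follows `reserved` (1 byte), so it starts at byte offset 1 and occupies 8 bytes.
Bytes at offsets 1..8: C2 1C 4F F6 29 1B 45 0F.
Big-endian: lowest address holds the most-significant byte.
The bytes are already most-significant first: 0xC21C4FF6291B450F.
0xC21C4FF6291B450F = 13987142461376120079.

13987142461376120079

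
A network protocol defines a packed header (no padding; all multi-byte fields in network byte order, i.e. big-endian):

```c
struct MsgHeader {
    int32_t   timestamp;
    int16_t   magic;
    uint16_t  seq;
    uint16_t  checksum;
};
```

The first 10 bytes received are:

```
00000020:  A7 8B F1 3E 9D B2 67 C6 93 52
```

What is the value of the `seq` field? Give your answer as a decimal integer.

`seq` follows `timestamp` (4 B), `magic` (2 B), so it starts at offset 4 + 2 = 6 and occupies 2 bytes.
Bytes at offsets 6..7: 67 C6.
Big-endian stores the most-significant byte at the lowest address.
The bytes are already most-significant first: 0x67C6.
0x67C6 = 26566.

26566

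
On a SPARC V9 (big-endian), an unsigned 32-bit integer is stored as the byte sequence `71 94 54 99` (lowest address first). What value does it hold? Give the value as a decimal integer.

1905546393

In big-endian order the high byte comes first in memory.
The bytes are already most-significant first: 0x71945499.
0x71945499 = 1905546393.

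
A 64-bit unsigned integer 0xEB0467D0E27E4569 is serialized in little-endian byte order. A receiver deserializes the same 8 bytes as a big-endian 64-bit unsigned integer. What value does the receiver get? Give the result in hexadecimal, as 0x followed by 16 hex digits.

0x69457EE2D06704EB

Stored little-endian, the bytes at ascending addresses are 69 45 7E E2 D0 67 04 EB.
Read back as big-endian, the last byte is least significant, giving 0x69457EE2D06704EB.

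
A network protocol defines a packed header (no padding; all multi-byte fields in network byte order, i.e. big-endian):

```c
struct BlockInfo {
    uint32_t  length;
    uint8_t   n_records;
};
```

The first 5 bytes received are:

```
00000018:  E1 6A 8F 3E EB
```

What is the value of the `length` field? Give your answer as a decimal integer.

3781857086

`length` is the first field, at byte offset 0, occupying 4 bytes.
Bytes at offsets 0..3: E1 6A 8F 3E.
Big-endian stores the most-significant byte at the lowest address.
The bytes are already most-significant first: 0xE16A8F3E.
0xE16A8F3E = 3781857086.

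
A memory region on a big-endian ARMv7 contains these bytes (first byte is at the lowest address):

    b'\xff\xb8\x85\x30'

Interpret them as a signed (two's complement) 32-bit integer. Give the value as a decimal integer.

-4684496

In big-endian order the high byte comes first in memory.
The bytes are already most-significant first: 0xFFB88530.
Top bit is set, so as a signed 32-bit value this is 0xFFB88530 − 2^32 = -4684496.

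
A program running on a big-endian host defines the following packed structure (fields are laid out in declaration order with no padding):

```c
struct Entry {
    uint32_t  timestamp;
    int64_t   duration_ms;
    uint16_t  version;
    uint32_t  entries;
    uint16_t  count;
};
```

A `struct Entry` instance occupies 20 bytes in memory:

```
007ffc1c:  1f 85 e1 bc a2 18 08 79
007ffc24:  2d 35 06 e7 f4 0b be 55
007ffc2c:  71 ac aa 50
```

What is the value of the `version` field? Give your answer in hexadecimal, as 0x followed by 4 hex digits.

`version` follows `timestamp` (4 B), `duration_ms` (8 B), so it starts at offset 4 + 8 = 12 and occupies 2 bytes.
Bytes at offsets 12..13: F4 0B.
Big-endian stores the most-significant byte at the lowest address.
The bytes are already most-significant first: 0xF40B.

0xF40B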